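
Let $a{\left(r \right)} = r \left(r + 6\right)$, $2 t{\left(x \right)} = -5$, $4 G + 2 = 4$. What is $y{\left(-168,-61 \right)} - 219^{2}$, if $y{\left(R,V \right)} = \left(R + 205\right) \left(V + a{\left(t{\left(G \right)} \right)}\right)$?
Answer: $- \frac{202167}{4} \approx -50542.0$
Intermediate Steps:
$G = \frac{1}{2}$ ($G = - \frac{1}{2} + \frac{1}{4} \cdot 4 = - \frac{1}{2} + 1 = \frac{1}{2} \approx 0.5$)
$t{\left(x \right)} = - \frac{5}{2}$ ($t{\left(x \right)} = \frac{1}{2} \left(-5\right) = - \frac{5}{2}$)
$a{\left(r \right)} = r \left(6 + r\right)$
$y{\left(R,V \right)} = \left(205 + R\right) \left(- \frac{35}{4} + V\right)$ ($y{\left(R,V \right)} = \left(R + 205\right) \left(V - \frac{5 \left(6 - \frac{5}{2}\right)}{2}\right) = \left(205 + R\right) \left(V - \frac{35}{4}\right) = \left(205 + R\right) \left(- \frac{35}{4} + V\right)$)
$y{\left(-168,-61 \right)} - 219^{2} = \left(- \frac{7175}{4} + 205 \left(-61\right) - -1470 - -10248\right) - 219^{2} = \left(- \frac{7175}{4} - 12505 + 1470 + 10248\right) - 47961 = - \frac{10323}{4} - 47961 = - \frac{202167}{4}$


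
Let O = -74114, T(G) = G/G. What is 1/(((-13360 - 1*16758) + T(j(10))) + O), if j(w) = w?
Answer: -1/104231 ≈ -9.5941e-6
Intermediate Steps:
T(G) = 1
1/(((-13360 - 1*16758) + T(j(10))) + O) = 1/(((-13360 - 1*16758) + 1) - 74114) = 1/(((-13360 - 16758) + 1) - 74114) = 1/((-30118 + 1) - 74114) = 1/(-30117 - 74114) = 1/(-104231) = -1/104231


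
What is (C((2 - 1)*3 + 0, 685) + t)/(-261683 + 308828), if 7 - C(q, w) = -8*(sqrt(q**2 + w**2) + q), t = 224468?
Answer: 74833/15715 + 8*sqrt(469234)/47145 ≈ 4.8781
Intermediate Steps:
C(q, w) = 7 + 8*q + 8*sqrt(q**2 + w**2) (C(q, w) = 7 - (-8)*(sqrt(q**2 + w**2) + q) = 7 - (-8)*(q + sqrt(q**2 + w**2)) = 7 - (-8*q - 8*sqrt(q**2 + w**2)) = 7 + (8*q + 8*sqrt(q**2 + w**2)) = 7 + 8*q + 8*sqrt(q**2 + w**2))
(C((2 - 1)*3 + 0, 685) + t)/(-261683 + 308828) = ((7 + 8*((2 - 1)*3 + 0) + 8*sqrt(((2 - 1)*3 + 0)**2 + 685**2)) + 224468)/(-261683 + 308828) = ((7 + 8*(1*3 + 0) + 8*sqrt((1*3 + 0)**2 + 469225)) + 224468)/47145 = ((7 + 8*(3 + 0) + 8*sqrt((3 + 0)**2 + 469225)) + 224468)*(1/47145) = ((7 + 8*3 + 8*sqrt(3**2 + 469225)) + 224468)*(1/47145) = ((7 + 24 + 8*sqrt(9 + 469225)) + 224468)*(1/47145) = ((7 + 24 + 8*sqrt(469234)) + 224468)*(1/47145) = ((31 + 8*sqrt(469234)) + 224468)*(1/47145) = (224499 + 8*sqrt(469234))*(1/47145) = 74833/15715 + 8*sqrt(469234)/47145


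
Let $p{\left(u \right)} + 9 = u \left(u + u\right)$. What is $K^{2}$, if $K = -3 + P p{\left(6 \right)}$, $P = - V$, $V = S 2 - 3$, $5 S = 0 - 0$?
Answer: $34596$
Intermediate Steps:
$S = 0$ ($S = \frac{0 - 0}{5} = \frac{0 + 0}{5} = \frac{1}{5} \cdot 0 = 0$)
$p{\left(u \right)} = -9 + 2 u^{2}$ ($p{\left(u \right)} = -9 + u \left(u + u\right) = -9 + u 2 u = -9 + 2 u^{2}$)
$V = -3$ ($V = 0 \cdot 2 - 3 = 0 - 3 = -3$)
$P = 3$ ($P = \left(-1\right) \left(-3\right) = 3$)
$K = 186$ ($K = -3 + 3 \left(-9 + 2 \cdot 6^{2}\right) = -3 + 3 \left(-9 + 2 \cdot 36\right) = -3 + 3 \left(-9 + 72\right) = -3 + 3 \cdot 63 = -3 + 189 = 186$)
$K^{2} = 186^{2} = 34596$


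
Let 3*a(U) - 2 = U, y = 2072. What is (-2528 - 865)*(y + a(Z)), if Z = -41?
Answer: -6986187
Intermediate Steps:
a(U) = ⅔ + U/3
(-2528 - 865)*(y + a(Z)) = (-2528 - 865)*(2072 + (⅔ + (⅓)*(-41))) = -3393*(2072 + (⅔ - 41/3)) = -3393*(2072 - 13) = -3393*2059 = -6986187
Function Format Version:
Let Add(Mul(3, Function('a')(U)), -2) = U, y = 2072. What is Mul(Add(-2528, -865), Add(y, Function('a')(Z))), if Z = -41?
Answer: -6986187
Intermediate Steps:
Function('a')(U) = Add(Rational(2, 3), Mul(Rational(1, 3), U))
Mul(Add(-2528, -865), Add(y, Function('a')(Z))) = Mul(Add(-2528, -865), Add(2072, Add(Rational(2, 3), Mul(Rational(1, 3), -41)))) = Mul(-3393, Add(2072, Add(Rational(2, 3), Rational(-41, 3)))) = Mul(-3393, Add(2072, -13)) = Mul(-3393, 2059) = -6986187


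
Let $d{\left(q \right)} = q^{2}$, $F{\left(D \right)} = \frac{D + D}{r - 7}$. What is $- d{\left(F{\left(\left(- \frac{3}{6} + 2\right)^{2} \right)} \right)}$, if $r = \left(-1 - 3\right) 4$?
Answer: $- \frac{81}{2116} \approx -0.03828$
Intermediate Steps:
$r = -16$ ($r = \left(-4\right) 4 = -16$)
$F{\left(D \right)} = - \frac{2 D}{23}$ ($F{\left(D \right)} = \frac{D + D}{-16 - 7} = \frac{2 D}{-23} = 2 D \left(- \frac{1}{23}\right) = - \frac{2 D}{23}$)
$- d{\left(F{\left(\left(- \frac{3}{6} + 2\right)^{2} \right)} \right)} = - \left(- \frac{2 \left(- \frac{3}{6} + 2\right)^{2}}{23}\right)^{2} = - \left(- \frac{2 \left(\left(-3\right) \frac{1}{6} + 2\right)^{2}}{23}\right)^{2} = - \left(- \frac{2 \left(- \frac{1}{2} + 2\right)^{2}}{23}\right)^{2} = - \left(- \frac{2 \left(\frac{3}{2}\right)^{2}}{23}\right)^{2} = - \left(\left(- \frac{2}{23}\right) \frac{9}{4}\right)^{2} = - \left(- \frac{9}{46}\right)^{2} = \left(-1\right) \frac{81}{2116} = - \frac{81}{2116}$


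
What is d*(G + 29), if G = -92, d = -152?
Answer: 9576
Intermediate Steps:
d*(G + 29) = -152*(-92 + 29) = -152*(-63) = 9576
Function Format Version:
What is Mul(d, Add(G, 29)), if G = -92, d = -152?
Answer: 9576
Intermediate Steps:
Mul(d, Add(G, 29)) = Mul(-152, Add(-92, 29)) = Mul(-152, -63) = 9576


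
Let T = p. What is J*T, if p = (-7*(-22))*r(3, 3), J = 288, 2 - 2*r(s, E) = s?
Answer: -22176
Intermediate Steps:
r(s, E) = 1 - s/2
p = -77 (p = (-7*(-22))*(1 - ½*3) = 154*(1 - 3/2) = 154*(-½) = -77)
T = -77
J*T = 288*(-77) = -22176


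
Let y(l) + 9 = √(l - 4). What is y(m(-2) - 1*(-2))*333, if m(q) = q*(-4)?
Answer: -2997 + 333*√6 ≈ -2181.3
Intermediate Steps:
m(q) = -4*q
y(l) = -9 + √(-4 + l) (y(l) = -9 + √(l - 4) = -9 + √(-4 + l))
y(m(-2) - 1*(-2))*333 = (-9 + √(-4 + (-4*(-2) - 1*(-2))))*333 = (-9 + √(-4 + (8 + 2)))*333 = (-9 + √(-4 + 10))*333 = (-9 + √6)*333 = -2997 + 333*√6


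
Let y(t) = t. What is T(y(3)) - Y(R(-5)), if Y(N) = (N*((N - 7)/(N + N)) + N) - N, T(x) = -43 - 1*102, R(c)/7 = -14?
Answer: -185/2 ≈ -92.500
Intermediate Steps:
R(c) = -98 (R(c) = 7*(-14) = -98)
T(x) = -145 (T(x) = -43 - 102 = -145)
Y(N) = -7/2 + N/2 (Y(N) = (N*((-7 + N)/((2*N))) + N) - N = (N*((-7 + N)*(1/(2*N))) + N) - N = (N*((-7 + N)/(2*N)) + N) - N = ((-7/2 + N/2) + N) - N = (-7/2 + 3*N/2) - N = -7/2 + N/2)
T(y(3)) - Y(R(-5)) = -145 - (-7/2 + (½)*(-98)) = -145 - (-7/2 - 49) = -145 - 1*(-105/2) = -145 + 105/2 = -185/2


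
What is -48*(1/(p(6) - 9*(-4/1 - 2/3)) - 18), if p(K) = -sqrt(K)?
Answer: 252816/293 - 8*sqrt(6)/293 ≈ 862.79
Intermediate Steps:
-48*(1/(p(6) - 9*(-4/1 - 2/3)) - 18) = -48*(1/(-sqrt(6) - 9*(-4/1 - 2/3)) - 18) = -48*(1/(-sqrt(6) - 9*(-4*1 - 2*1/3)) - 18) = -48*(1/(-sqrt(6) - 9*(-4 - 2/3)) - 18) = -48*(1/(-sqrt(6) - 9*(-14/3)) - 18) = -48*(1/(-sqrt(6) + 42) - 18) = -48*(1/(42 - sqrt(6)) - 18) = -48*(-18 + 1/(42 - sqrt(6))) = 864 - 48/(42 - sqrt(6))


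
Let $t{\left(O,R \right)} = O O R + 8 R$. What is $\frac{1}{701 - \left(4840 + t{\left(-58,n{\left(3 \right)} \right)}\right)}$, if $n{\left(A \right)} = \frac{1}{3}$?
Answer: $- \frac{1}{5263} \approx -0.00019001$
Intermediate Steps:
$n{\left(A \right)} = \frac{1}{3}$
$t{\left(O,R \right)} = 8 R + R O^{2}$ ($t{\left(O,R \right)} = O^{2} R + 8 R = R O^{2} + 8 R = 8 R + R O^{2}$)
$\frac{1}{701 - \left(4840 + t{\left(-58,n{\left(3 \right)} \right)}\right)} = \frac{1}{701 - \left(4840 + \frac{8 + \left(-58\right)^{2}}{3}\right)} = \frac{1}{701 - \left(4840 + \frac{8 + 3364}{3}\right)} = \frac{1}{701 - \left(4840 + \frac{1}{3} \cdot 3372\right)} = \frac{1}{701 - 5964} = \frac{1}{-5263} = - \frac{1}{5263}$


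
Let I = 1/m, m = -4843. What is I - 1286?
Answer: -6228099/4843 ≈ -1286.0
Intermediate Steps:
I = -1/4843 (I = 1/(-4843) = -1/4843 ≈ -0.00020648)
I - 1286 = -1/4843 - 1286 = -6228099/4843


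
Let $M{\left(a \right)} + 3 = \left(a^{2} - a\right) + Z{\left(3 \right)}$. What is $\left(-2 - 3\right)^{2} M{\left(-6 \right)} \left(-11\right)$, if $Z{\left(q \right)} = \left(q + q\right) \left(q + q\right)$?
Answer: $-20625$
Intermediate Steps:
$Z{\left(q \right)} = 4 q^{2}$ ($Z{\left(q \right)} = 2 q 2 q = 4 q^{2}$)
$M{\left(a \right)} = 33 + a^{2} - a$ ($M{\left(a \right)} = -3 + \left(\left(a^{2} - a\right) + 4 \cdot 3^{2}\right) = -3 + \left(\left(a^{2} - a\right) + 4 \cdot 9\right) = -3 + \left(\left(a^{2} - a\right) + 36\right) = -3 + \left(36 + a^{2} - a\right) = 33 + a^{2} - a$)
$\left(-2 - 3\right)^{2} M{\left(-6 \right)} \left(-11\right) = \left(-2 - 3\right)^{2} \left(33 + \left(-6\right)^{2} - -6\right) \left(-11\right) = \left(-5\right)^{2} \left(33 + 36 + 6\right) \left(-11\right) = 25 \cdot 75 \left(-11\right) = 1875 \left(-11\right) = -20625$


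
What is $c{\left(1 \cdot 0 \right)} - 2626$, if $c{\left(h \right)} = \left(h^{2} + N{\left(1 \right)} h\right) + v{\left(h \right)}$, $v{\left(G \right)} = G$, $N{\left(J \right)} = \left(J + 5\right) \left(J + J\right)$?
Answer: $-2626$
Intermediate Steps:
$N{\left(J \right)} = 2 J \left(5 + J\right)$ ($N{\left(J \right)} = \left(5 + J\right) 2 J = 2 J \left(5 + J\right)$)
$c{\left(h \right)} = h^{2} + 13 h$ ($c{\left(h \right)} = \left(h^{2} + 2 \cdot 1 \left(5 + 1\right) h\right) + h = \left(h^{2} + 2 \cdot 1 \cdot 6 h\right) + h = \left(h^{2} + 12 h\right) + h = h^{2} + 13 h$)
$c{\left(1 \cdot 0 \right)} - 2626 = 1 \cdot 0 \left(13 + 1 \cdot 0\right) - 2626 = 0 \left(13 + 0\right) - 2626 = 0 \cdot 13 - 2626 = 0 - 2626 = -2626$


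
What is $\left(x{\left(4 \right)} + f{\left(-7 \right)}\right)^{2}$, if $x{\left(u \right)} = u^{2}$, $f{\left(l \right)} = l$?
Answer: $81$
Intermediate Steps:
$\left(x{\left(4 \right)} + f{\left(-7 \right)}\right)^{2} = \left(4^{2} - 7\right)^{2} = \left(16 - 7\right)^{2} = 9^{2} = 81$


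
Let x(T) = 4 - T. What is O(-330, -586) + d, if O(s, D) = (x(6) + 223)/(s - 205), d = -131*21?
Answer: -1472006/535 ≈ -2751.4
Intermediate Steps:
d = -2751
O(s, D) = 221/(-205 + s) (O(s, D) = ((4 - 1*6) + 223)/(s - 205) = ((4 - 6) + 223)/(-205 + s) = (-2 + 223)/(-205 + s) = 221/(-205 + s))
O(-330, -586) + d = 221/(-205 - 330) - 2751 = 221/(-535) - 2751 = 221*(-1/535) - 2751 = -221/535 - 2751 = -1472006/535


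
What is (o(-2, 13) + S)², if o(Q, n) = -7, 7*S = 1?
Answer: 2304/49 ≈ 47.020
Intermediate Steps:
S = ⅐ (S = (⅐)*1 = ⅐ ≈ 0.14286)
(o(-2, 13) + S)² = (-7 + ⅐)² = (-48/7)² = 2304/49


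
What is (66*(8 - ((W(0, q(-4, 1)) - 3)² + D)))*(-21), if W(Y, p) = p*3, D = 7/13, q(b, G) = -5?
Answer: 5703390/13 ≈ 4.3872e+5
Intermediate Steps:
D = 7/13 (D = 7*(1/13) = 7/13 ≈ 0.53846)
W(Y, p) = 3*p
(66*(8 - ((W(0, q(-4, 1)) - 3)² + D)))*(-21) = (66*(8 - ((3*(-5) - 3)² + 7/13)))*(-21) = (66*(8 - ((-15 - 3)² + 7/13)))*(-21) = (66*(8 - ((-18)² + 7/13)))*(-21) = (66*(8 - (324 + 7/13)))*(-21) = (66*(8 - 1*4219/13))*(-21) = (66*(8 - 4219/13))*(-21) = (66*(-4115/13))*(-21) = -271590/13*(-21) = 5703390/13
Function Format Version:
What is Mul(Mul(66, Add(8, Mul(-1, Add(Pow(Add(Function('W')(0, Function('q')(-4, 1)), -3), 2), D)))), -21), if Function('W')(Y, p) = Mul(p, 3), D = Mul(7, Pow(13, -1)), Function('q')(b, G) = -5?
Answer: Rational(5703390, 13) ≈ 4.3872e+5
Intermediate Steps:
D = Rational(7, 13) (D = Mul(7, Rational(1, 13)) = Rational(7, 13) ≈ 0.53846)
Function('W')(Y, p) = Mul(3, p)
Mul(Mul(66, Add(8, Mul(-1, Add(Pow(Add(Function('W')(0, Function('q')(-4, 1)), -3), 2), D)))), -21) = Mul(Mul(66, Add(8, Mul(-1, Add(Pow(Add(Mul(3, -5), -3), 2), Rational(7, 13))))), -21) = Mul(Mul(66, Add(8, Mul(-1, Add(Pow(Add(-15, -3), 2), Rational(7, 13))))), -21) = Mul(Mul(66, Add(8, Mul(-1, Add(Pow(-18, 2), Rational(7, 13))))), -21) = Mul(Mul(66, Add(8, Mul(-1, Add(324, Rational(7, 13))))), -21) = Mul(Mul(66, Add(8, Mul(-1, Rational(4219, 13)))), -21) = Mul(Mul(66, Add(8, Rational(-4219, 13))), -21) = Mul(Mul(66, Rational(-4115, 13)), -21) = Mul(Rational(-271590, 13), -21) = Rational(5703390, 13)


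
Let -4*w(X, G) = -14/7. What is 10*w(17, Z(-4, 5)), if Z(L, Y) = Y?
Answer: 5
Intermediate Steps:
w(X, G) = ½ (w(X, G) = -(-7)/(2*7) = -¼*(-2) = ½)
10*w(17, Z(-4, 5)) = 10*(½) = 5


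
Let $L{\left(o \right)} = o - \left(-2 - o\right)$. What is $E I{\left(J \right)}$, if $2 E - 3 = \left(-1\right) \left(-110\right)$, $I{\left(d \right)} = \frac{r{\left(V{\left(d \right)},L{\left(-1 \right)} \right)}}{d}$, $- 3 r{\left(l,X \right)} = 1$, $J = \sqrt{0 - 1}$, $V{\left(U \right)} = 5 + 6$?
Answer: $\frac{113 i}{6} \approx 18.833 i$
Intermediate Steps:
$L{\left(o \right)} = 2 + 2 o$ ($L{\left(o \right)} = o + \left(2 + o\right) = 2 + 2 o$)
$V{\left(U \right)} = 11$
$J = i$ ($J = \sqrt{-1} = i \approx 1.0 i$)
$r{\left(l,X \right)} = - \frac{1}{3}$ ($r{\left(l,X \right)} = \left(- \frac{1}{3}\right) 1 = - \frac{1}{3}$)
$I{\left(d \right)} = - \frac{1}{3 d}$
$E = \frac{113}{2}$ ($E = \frac{3}{2} + \frac{\left(-1\right) \left(-110\right)}{2} = \frac{3}{2} + \frac{1}{2} \cdot 110 = \frac{3}{2} + 55 = \frac{113}{2} \approx 56.5$)
$E I{\left(J \right)} = \frac{113 \left(- \frac{1}{3 i}\right)}{2} = \frac{113 \left(- \frac{\left(-1\right) i}{3}\right)}{2} = \frac{113 \frac{i}{3}}{2} = \frac{113 i}{6}$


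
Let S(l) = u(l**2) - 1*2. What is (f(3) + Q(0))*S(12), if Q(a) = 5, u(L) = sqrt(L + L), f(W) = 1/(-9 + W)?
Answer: -29/3 + 58*sqrt(2) ≈ 72.358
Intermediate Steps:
u(L) = sqrt(2)*sqrt(L) (u(L) = sqrt(2*L) = sqrt(2)*sqrt(L))
S(l) = -2 + sqrt(2)*sqrt(l**2) (S(l) = sqrt(2)*sqrt(l**2) - 1*2 = sqrt(2)*sqrt(l**2) - 2 = -2 + sqrt(2)*sqrt(l**2))
(f(3) + Q(0))*S(12) = (1/(-9 + 3) + 5)*(-2 + sqrt(2)*sqrt(12**2)) = (1/(-6) + 5)*(-2 + sqrt(2)*sqrt(144)) = (-1/6 + 5)*(-2 + sqrt(2)*12) = 29*(-2 + 12*sqrt(2))/6 = -29/3 + 58*sqrt(2)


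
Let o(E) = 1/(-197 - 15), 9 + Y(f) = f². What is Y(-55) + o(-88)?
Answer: 639391/212 ≈ 3016.0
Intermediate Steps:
Y(f) = -9 + f²
o(E) = -1/212 (o(E) = 1/(-212) = -1/212)
Y(-55) + o(-88) = (-9 + (-55)²) - 1/212 = (-9 + 3025) - 1/212 = 3016 - 1/212 = 639391/212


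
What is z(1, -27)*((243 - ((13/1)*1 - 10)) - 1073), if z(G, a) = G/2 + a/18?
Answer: 833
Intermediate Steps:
z(G, a) = G/2 + a/18 (z(G, a) = G*(½) + a*(1/18) = G/2 + a/18)
z(1, -27)*((243 - ((13/1)*1 - 10)) - 1073) = ((½)*1 + (1/18)*(-27))*((243 - ((13/1)*1 - 10)) - 1073) = (½ - 3/2)*((243 - ((13*1)*1 - 10)) - 1073) = -((243 - (13*1 - 10)) - 1073) = -((243 - (13 - 10)) - 1073) = -((243 - 1*3) - 1073) = -((243 - 3) - 1073) = -(240 - 1073) = -1*(-833) = 833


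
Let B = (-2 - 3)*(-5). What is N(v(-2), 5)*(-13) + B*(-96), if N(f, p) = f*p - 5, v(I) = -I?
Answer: -2465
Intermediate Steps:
N(f, p) = -5 + f*p
B = 25 (B = -5*(-5) = 25)
N(v(-2), 5)*(-13) + B*(-96) = (-5 - 1*(-2)*5)*(-13) + 25*(-96) = (-5 + 2*5)*(-13) - 2400 = (-5 + 10)*(-13) - 2400 = 5*(-13) - 2400 = -65 - 2400 = -2465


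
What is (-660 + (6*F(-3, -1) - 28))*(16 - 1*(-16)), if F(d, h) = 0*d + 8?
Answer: -20480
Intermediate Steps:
F(d, h) = 8 (F(d, h) = 0 + 8 = 8)
(-660 + (6*F(-3, -1) - 28))*(16 - 1*(-16)) = (-660 + (6*8 - 28))*(16 - 1*(-16)) = (-660 + (48 - 28))*(16 + 16) = (-660 + 20)*32 = -640*32 = -20480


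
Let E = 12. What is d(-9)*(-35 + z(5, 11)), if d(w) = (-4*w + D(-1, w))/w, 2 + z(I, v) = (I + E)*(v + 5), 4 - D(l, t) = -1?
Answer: -9635/9 ≈ -1070.6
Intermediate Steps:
D(l, t) = 5 (D(l, t) = 4 - 1*(-1) = 4 + 1 = 5)
z(I, v) = -2 + (5 + v)*(12 + I) (z(I, v) = -2 + (I + 12)*(v + 5) = -2 + (12 + I)*(5 + v) = -2 + (5 + v)*(12 + I))
d(w) = (5 - 4*w)/w (d(w) = (-4*w + 5)/w = (5 - 4*w)/w)
d(-9)*(-35 + z(5, 11)) = (-4 + 5/(-9))*(-35 + (58 + 5*5 + 12*11 + 5*11)) = (-4 + 5*(-⅑))*(-35 + (58 + 25 + 132 + 55)) = (-4 - 5/9)*(-35 + 270) = -41/9*235 = -9635/9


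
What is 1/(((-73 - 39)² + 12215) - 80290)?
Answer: -1/55531 ≈ -1.8008e-5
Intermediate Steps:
1/(((-73 - 39)² + 12215) - 80290) = 1/(((-112)² + 12215) - 80290) = 1/((12544 + 12215) - 80290) = 1/(24759 - 80290) = 1/(-55531) = -1/55531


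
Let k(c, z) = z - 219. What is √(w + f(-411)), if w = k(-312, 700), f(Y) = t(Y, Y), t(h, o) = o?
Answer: √70 ≈ 8.3666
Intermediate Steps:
k(c, z) = -219 + z
f(Y) = Y
w = 481 (w = -219 + 700 = 481)
√(w + f(-411)) = √(481 - 411) = √70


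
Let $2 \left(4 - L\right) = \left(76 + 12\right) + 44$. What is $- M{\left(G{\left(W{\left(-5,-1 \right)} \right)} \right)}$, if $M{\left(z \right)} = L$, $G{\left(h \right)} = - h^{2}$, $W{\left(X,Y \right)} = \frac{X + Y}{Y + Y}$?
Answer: $62$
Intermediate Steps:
$W{\left(X,Y \right)} = \frac{X + Y}{2 Y}$
$L = -62$ ($L = 4 - \frac{\left(76 + 12\right) + 44}{2} = 4 - \frac{88 + 44}{2} = 4 - 66 = -62$)
$M{\left(z \right)} = -62$
$- M{\left(G{\left(W{\left(-5,-1 \right)} \right)} \right)} = \left(-1\right) \left(-62\right) = 62$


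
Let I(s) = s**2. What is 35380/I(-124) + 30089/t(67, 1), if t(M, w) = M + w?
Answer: 14532947/32674 ≈ 444.79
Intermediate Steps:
35380/I(-124) + 30089/t(67, 1) = 35380/((-124)**2) + 30089/(67 + 1) = 35380/15376 + 30089/68 = 35380*(1/15376) + 30089*(1/68) = 8845/3844 + 30089/68 = 14532947/32674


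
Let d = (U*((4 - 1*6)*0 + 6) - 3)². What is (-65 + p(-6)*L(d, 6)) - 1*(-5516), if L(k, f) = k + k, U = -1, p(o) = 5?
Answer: 6261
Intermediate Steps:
d = 81 (d = (-((4 - 1*6)*0 + 6) - 3)² = (-((4 - 6)*0 + 6) - 3)² = (-(-2*0 + 6) - 3)² = (-(0 + 6) - 3)² = (-1*6 - 3)² = (-6 - 3)² = (-9)² = 81)
L(k, f) = 2*k
(-65 + p(-6)*L(d, 6)) - 1*(-5516) = (-65 + 5*(2*81)) - 1*(-5516) = (-65 + 5*162) + 5516 = (-65 + 810) + 5516 = 745 + 5516 = 6261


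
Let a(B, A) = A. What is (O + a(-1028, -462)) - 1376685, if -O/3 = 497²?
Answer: -2118174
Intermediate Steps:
O = -741027 (O = -3*497² = -3*247009 = -741027)
(O + a(-1028, -462)) - 1376685 = (-741027 - 462) - 1376685 = -741489 - 1376685 = -2118174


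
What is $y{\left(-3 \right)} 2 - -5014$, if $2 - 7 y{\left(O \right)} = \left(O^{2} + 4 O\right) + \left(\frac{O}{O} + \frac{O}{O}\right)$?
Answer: $\frac{35104}{7} \approx 5014.9$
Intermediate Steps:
$y{\left(O \right)} = - \frac{4 O}{7} - \frac{O^{2}}{7}$ ($y{\left(O \right)} = \frac{2}{7} - \frac{\left(O^{2} + 4 O\right) + \left(\frac{O}{O} + \frac{O}{O}\right)}{7} = \frac{2}{7} - \frac{\left(O^{2} + 4 O\right) + \left(1 + 1\right)}{7} = \frac{2}{7} - \frac{\left(O^{2} + 4 O\right) + 2}{7} = \frac{2}{7} - \frac{2 + O^{2} + 4 O}{7} = \frac{2}{7} - \left(\frac{2}{7} + \frac{O^{2}}{7} + \frac{4 O}{7}\right) = - \frac{4 O}{7} - \frac{O^{2}}{7}$)
$y{\left(-3 \right)} 2 - -5014 = \left(- \frac{1}{7}\right) \left(-3\right) \left(4 - 3\right) 2 - -5014 = \left(- \frac{1}{7}\right) \left(-3\right) 1 \cdot 2 + 5014 = \frac{3}{7} \cdot 2 + 5014 = \frac{6}{7} + 5014 = \frac{35104}{7}$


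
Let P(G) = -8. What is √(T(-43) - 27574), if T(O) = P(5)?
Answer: I*√27582 ≈ 166.08*I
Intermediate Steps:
T(O) = -8
√(T(-43) - 27574) = √(-8 - 27574) = √(-27582) = I*√27582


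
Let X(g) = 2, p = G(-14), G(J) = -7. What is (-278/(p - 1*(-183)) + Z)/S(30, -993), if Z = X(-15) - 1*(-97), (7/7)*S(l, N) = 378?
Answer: 8573/33264 ≈ 0.25773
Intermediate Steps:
p = -7
S(l, N) = 378
Z = 99 (Z = 2 - 1*(-97) = 2 + 97 = 99)
(-278/(p - 1*(-183)) + Z)/S(30, -993) = (-278/(-7 - 1*(-183)) + 99)/378 = (-278/(-7 + 183) + 99)*(1/378) = (-278/176 + 99)*(1/378) = (-278*1/176 + 99)*(1/378) = (-139/88 + 99)*(1/378) = (8573/88)*(1/378) = 8573/33264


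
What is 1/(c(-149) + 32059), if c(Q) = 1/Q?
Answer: 149/4776790 ≈ 3.1192e-5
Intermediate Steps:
1/(c(-149) + 32059) = 1/(1/(-149) + 32059) = 1/(-1/149 + 32059) = 1/(4776790/149) = 149/4776790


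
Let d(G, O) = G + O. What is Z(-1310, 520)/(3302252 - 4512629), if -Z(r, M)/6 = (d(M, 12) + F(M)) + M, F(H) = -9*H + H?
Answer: -888/57637 ≈ -0.015407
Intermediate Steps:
F(H) = -8*H
Z(r, M) = -72 + 36*M (Z(r, M) = -6*(((M + 12) - 8*M) + M) = -6*(((12 + M) - 8*M) + M) = -6*((12 - 7*M) + M) = -6*(12 - 6*M) = -72 + 36*M)
Z(-1310, 520)/(3302252 - 4512629) = (-72 + 36*520)/(3302252 - 4512629) = (-72 + 18720)/(-1210377) = 18648*(-1/1210377) = -888/57637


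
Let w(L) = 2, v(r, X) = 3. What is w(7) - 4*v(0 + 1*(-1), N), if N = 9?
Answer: -10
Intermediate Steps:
w(7) - 4*v(0 + 1*(-1), N) = 2 - 4*3 = 2 - 12 = -10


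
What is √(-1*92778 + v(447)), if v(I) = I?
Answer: 3*I*√10259 ≈ 303.86*I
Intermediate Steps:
√(-1*92778 + v(447)) = √(-1*92778 + 447) = √(-92778 + 447) = √(-92331) = 3*I*√10259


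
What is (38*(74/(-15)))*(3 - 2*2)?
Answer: 2812/15 ≈ 187.47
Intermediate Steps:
(38*(74/(-15)))*(3 - 2*2) = (38*(74*(-1/15)))*(3 - 4) = (38*(-74/15))*(-1) = -2812/15*(-1) = 2812/15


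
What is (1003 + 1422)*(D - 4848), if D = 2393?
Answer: -5953375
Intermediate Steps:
(1003 + 1422)*(D - 4848) = (1003 + 1422)*(2393 - 4848) = 2425*(-2455) = -5953375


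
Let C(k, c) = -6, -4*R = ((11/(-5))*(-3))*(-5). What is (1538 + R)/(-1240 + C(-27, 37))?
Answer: -6185/4984 ≈ -1.2410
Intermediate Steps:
R = 33/4 (R = -(11/(-5))*(-3)*(-5)/4 = -(11*(-1/5))*(-3)*(-5)/4 = -(-11/5*(-3))*(-5)/4 = -33*(-5)/20 = -1/4*(-33) = 33/4 ≈ 8.2500)
(1538 + R)/(-1240 + C(-27, 37)) = (1538 + 33/4)/(-1240 - 6) = (6185/4)/(-1246) = (6185/4)*(-1/1246) = -6185/4984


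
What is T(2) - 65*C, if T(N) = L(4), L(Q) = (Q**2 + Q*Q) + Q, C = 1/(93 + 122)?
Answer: 1535/43 ≈ 35.698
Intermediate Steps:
C = 1/215 ≈ 0.0046512
L(Q) = Q + 2*Q**2 (L(Q) = (Q**2 + Q**2) + Q = 2*Q**2 + Q = Q + 2*Q**2)
T(N) = 36 (T(N) = 4*(1 + 2*4) = 4*(1 + 8) = 4*9 = 36)
T(2) - 65*C = 36 - 65*1/215 = 36 - 13/43 = 1535/43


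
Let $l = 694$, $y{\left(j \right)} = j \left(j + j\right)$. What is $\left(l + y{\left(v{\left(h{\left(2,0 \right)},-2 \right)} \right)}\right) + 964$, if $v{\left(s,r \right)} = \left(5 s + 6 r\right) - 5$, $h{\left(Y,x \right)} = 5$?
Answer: $1786$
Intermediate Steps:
$v{\left(s,r \right)} = -5 + 5 s + 6 r$
$y{\left(j \right)} = 2 j^{2}$ ($y{\left(j \right)} = j 2 j = 2 j^{2}$)
$\left(l + y{\left(v{\left(h{\left(2,0 \right)},-2 \right)} \right)}\right) + 964 = \left(694 + 2 \left(-5 + 5 \cdot 5 + 6 \left(-2\right)\right)^{2}\right) + 964 = \left(694 + 2 \left(-5 + 25 - 12\right)^{2}\right) + 964 = \left(694 + 2 \cdot 8^{2}\right) + 964 = \left(694 + 2 \cdot 64\right) + 964 = \left(694 + 128\right) + 964 = 822 + 964 = 1786$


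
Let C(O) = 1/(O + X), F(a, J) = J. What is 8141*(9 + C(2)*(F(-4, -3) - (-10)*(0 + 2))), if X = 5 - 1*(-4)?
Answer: 944356/11 ≈ 85851.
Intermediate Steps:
X = 9 (X = 5 + 4 = 9)
C(O) = 1/(9 + O) (C(O) = 1/(O + 9) = 1/(9 + O))
8141*(9 + C(2)*(F(-4, -3) - (-10)*(0 + 2))) = 8141*(9 + (-3 - (-10)*(0 + 2))/(9 + 2)) = 8141*(9 + (-3 - (-10)*2)/11) = 8141*(9 + (-3 - 2*(-10))/11) = 8141*(9 + (-3 + 20)/11) = 8141*(9 + (1/11)*17) = 8141*(9 + 17/11) = 8141*(116/11) = 944356/11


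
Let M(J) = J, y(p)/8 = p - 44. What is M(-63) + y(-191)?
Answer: -1943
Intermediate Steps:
y(p) = -352 + 8*p (y(p) = 8*(p - 44) = 8*(-44 + p) = -352 + 8*p)
M(-63) + y(-191) = -63 + (-352 + 8*(-191)) = -63 + (-352 - 1528) = -63 - 1880 = -1943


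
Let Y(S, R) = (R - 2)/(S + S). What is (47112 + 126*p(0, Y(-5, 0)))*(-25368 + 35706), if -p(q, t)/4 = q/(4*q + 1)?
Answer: 487043856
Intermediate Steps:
Y(S, R) = (-2 + R)/(2*S) (Y(S, R) = (-2 + R)/((2*S)) = (-2 + R)*(1/(2*S)) = (-2 + R)/(2*S))
p(q, t) = -4*q/(1 + 4*q) (p(q, t) = -4*q/(4*q + 1) = -4*q/(1 + 4*q))
(47112 + 126*p(0, Y(-5, 0)))*(-25368 + 35706) = (47112 + 126*(-4*0/(1 + 4*0)))*(-25368 + 35706) = (47112 + 126*(-4*0/(1 + 0)))*10338 = (47112 + 126*(-4*0/1))*10338 = (47112 + 126*(-4*0*1))*10338 = (47112 + 126*0)*10338 = (47112 + 0)*10338 = 47112*10338 = 487043856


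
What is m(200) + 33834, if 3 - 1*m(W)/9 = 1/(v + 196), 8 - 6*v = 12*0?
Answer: 20045685/592 ≈ 33861.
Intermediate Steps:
v = 4/3 (v = 4/3 - 2*0 = 4/3 - ⅙*0 = 4/3 + 0 = 4/3 ≈ 1.3333)
m(W) = 15957/592 (m(W) = 27 - 9/(4/3 + 196) = 27 - 9/592/3 = 27 - 9*3/592 = 27 - 27/592 = 15957/592)
m(200) + 33834 = 15957/592 + 33834 = 20045685/592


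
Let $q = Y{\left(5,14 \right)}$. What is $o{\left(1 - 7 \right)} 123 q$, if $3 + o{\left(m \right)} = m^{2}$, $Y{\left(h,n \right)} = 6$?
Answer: $24354$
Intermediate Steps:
$q = 6$
$o{\left(m \right)} = -3 + m^{2}$
$o{\left(1 - 7 \right)} 123 q = \left(-3 + \left(1 - 7\right)^{2}\right) 123 \cdot 6 = \left(-3 + \left(-6\right)^{2}\right) 123 \cdot 6 = \left(-3 + 36\right) 123 \cdot 6 = 33 \cdot 123 \cdot 6 = 4059 \cdot 6 = 24354$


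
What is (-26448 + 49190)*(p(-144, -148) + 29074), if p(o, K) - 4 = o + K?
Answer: 654651212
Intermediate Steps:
p(o, K) = 4 + K + o (p(o, K) = 4 + (o + K) = 4 + (K + o) = 4 + K + o)
(-26448 + 49190)*(p(-144, -148) + 29074) = (-26448 + 49190)*((4 - 148 - 144) + 29074) = 22742*(-288 + 29074) = 22742*28786 = 654651212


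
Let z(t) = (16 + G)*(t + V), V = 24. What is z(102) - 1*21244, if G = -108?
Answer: -32836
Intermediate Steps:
z(t) = -2208 - 92*t (z(t) = (16 - 108)*(t + 24) = -92*(24 + t) = -2208 - 92*t)
z(102) - 1*21244 = (-2208 - 92*102) - 1*21244 = (-2208 - 9384) - 21244 = -11592 - 21244 = -32836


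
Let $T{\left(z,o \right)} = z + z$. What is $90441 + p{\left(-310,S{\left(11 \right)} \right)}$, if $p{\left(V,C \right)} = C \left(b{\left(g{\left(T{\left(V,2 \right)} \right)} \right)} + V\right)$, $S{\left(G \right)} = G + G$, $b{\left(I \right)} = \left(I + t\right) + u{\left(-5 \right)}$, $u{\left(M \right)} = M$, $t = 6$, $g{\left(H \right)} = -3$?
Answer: $83577$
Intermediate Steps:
$T{\left(z,o \right)} = 2 z$
$b{\left(I \right)} = 1 + I$ ($b{\left(I \right)} = \left(I + 6\right) - 5 = \left(6 + I\right) - 5 = 1 + I$)
$S{\left(G \right)} = 2 G$
$p{\left(V,C \right)} = C \left(-2 + V\right)$ ($p{\left(V,C \right)} = C \left(\left(1 - 3\right) + V\right) = C \left(-2 + V\right)$)
$90441 + p{\left(-310,S{\left(11 \right)} \right)} = 90441 + 2 \cdot 11 \left(-2 - 310\right) = 90441 + 22 \left(-312\right) = 90441 - 6864 = 83577$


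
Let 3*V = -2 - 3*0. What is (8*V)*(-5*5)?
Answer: 400/3 ≈ 133.33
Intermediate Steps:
V = -2/3 (V = (-2 - 3*0)/3 = (-2 + 0)/3 = (1/3)*(-2) = -2/3 ≈ -0.66667)
(8*V)*(-5*5) = (8*(-2/3))*(-5*5) = -16/3*(-25) = 400/3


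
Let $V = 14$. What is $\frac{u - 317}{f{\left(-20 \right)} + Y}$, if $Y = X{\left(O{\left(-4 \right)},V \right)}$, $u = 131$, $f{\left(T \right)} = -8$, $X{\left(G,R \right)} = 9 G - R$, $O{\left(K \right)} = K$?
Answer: $\frac{93}{29} \approx 3.2069$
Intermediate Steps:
$X{\left(G,R \right)} = - R + 9 G$
$Y = -50$ ($Y = \left(-1\right) 14 + 9 \left(-4\right) = -14 - 36 = -50$)
$\frac{u - 317}{f{\left(-20 \right)} + Y} = \frac{131 - 317}{-8 - 50} = - \frac{186}{-58} = \left(-186\right) \left(- \frac{1}{58}\right) = \frac{93}{29}$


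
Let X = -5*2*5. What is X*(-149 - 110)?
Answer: 12950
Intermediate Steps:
X = -50 (X = -10*5 = -50)
X*(-149 - 110) = -50*(-149 - 110) = -50*(-259) = 12950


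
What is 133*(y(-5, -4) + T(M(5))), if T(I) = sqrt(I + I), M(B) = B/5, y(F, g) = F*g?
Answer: 2660 + 133*sqrt(2) ≈ 2848.1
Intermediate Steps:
M(B) = B/5 (M(B) = B*(1/5) = B/5)
T(I) = sqrt(2)*sqrt(I) (T(I) = sqrt(2*I) = sqrt(2)*sqrt(I))
133*(y(-5, -4) + T(M(5))) = 133*(-5*(-4) + sqrt(2)*sqrt((1/5)*5)) = 133*(20 + sqrt(2)*sqrt(1)) = 133*(20 + sqrt(2)*1) = 133*(20 + sqrt(2)) = 2660 + 133*sqrt(2)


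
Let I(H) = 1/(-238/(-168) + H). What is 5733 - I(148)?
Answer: 10279257/1793 ≈ 5733.0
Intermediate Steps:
I(H) = 1/(17/12 + H) (I(H) = 1/(-238*(-1/168) + H) = 1/(17/12 + H))
5733 - I(148) = 5733 - 12/(17 + 12*148) = 5733 - 12/(17 + 1776) = 5733 - 12/1793 = 10279257/1793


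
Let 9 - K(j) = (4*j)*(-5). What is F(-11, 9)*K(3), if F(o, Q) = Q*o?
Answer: -6831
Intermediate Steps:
K(j) = 9 + 20*j (K(j) = 9 - 4*j*(-5) = 9 - (-20)*j = 9 + 20*j)
F(-11, 9)*K(3) = (9*(-11))*(9 + 20*3) = -99*(9 + 60) = -99*69 = -6831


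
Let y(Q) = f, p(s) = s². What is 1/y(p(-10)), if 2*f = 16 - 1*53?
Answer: -2/37 ≈ -0.054054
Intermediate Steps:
f = -37/2 (f = (16 - 1*53)/2 = (16 - 53)/2 = (½)*(-37) = -37/2 ≈ -18.500)
y(Q) = -37/2
1/y(p(-10)) = 1/(-37/2) = -2/37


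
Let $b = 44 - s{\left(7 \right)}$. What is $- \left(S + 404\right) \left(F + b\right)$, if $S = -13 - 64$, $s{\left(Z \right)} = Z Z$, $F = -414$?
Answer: $137013$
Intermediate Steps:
$s{\left(Z \right)} = Z^{2}$
$b = -5$ ($b = 44 - 7^{2} = 44 - 49 = -5$)
$S = -77$ ($S = -13 - 64 = -77$)
$- \left(S + 404\right) \left(F + b\right) = - \left(-77 + 404\right) \left(-414 - 5\right) = - 327 \left(-419\right) = \left(-1\right) \left(-137013\right) = 137013$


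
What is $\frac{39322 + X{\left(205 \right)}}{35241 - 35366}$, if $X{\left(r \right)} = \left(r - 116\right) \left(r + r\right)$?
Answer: $- \frac{75812}{125} \approx -606.5$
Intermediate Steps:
$X{\left(r \right)} = 2 r \left(-116 + r\right)$ ($X{\left(r \right)} = \left(-116 + r\right) 2 r = 2 r \left(-116 + r\right)$)
$\frac{39322 + X{\left(205 \right)}}{35241 - 35366} = \frac{39322 + 2 \cdot 205 \left(-116 + 205\right)}{35241 - 35366} = \frac{39322 + 2 \cdot 205 \cdot 89}{-125} = \left(39322 + 36490\right) \left(- \frac{1}{125}\right) = 75812 \left(- \frac{1}{125}\right) = - \frac{75812}{125}$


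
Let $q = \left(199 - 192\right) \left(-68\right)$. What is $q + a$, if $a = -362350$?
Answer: $-362826$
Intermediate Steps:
$q = -476$ ($q = 7 \left(-68\right) = -476$)
$q + a = -476 - 362350 = -362826$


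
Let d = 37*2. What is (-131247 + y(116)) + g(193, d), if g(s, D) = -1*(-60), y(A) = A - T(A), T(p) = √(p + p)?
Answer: -131071 - 2*√58 ≈ -1.3109e+5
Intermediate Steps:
T(p) = √2*√p (T(p) = √(2*p) = √2*√p)
d = 74
y(A) = A - √2*√A
g(s, D) = 60
(-131247 + y(116)) + g(193, d) = (-131247 + (116 - √2*√116)) + 60 = (-131247 + (116 - √2*2*√29)) + 60 = (-131247 + (116 - 2*√58)) + 60 = (-131131 - 2*√58) + 60 = -131071 - 2*√58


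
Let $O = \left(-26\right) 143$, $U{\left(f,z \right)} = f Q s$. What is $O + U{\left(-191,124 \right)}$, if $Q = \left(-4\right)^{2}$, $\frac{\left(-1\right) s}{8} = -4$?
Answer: $-101510$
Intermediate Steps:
$s = 32$ ($s = \left(-8\right) \left(-4\right) = 32$)
$Q = 16$
$U{\left(f,z \right)} = 512 f$ ($U{\left(f,z \right)} = f 16 \cdot 32 = 16 f 32 = 512 f$)
$O = -3718$
$O + U{\left(-191,124 \right)} = -3718 + 512 \left(-191\right) = -3718 - 97792 = -101510$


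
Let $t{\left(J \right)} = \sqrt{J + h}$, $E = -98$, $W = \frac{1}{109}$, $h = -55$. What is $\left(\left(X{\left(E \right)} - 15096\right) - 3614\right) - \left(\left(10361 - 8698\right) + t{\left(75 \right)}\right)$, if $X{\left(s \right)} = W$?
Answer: $- \frac{2220656}{109} - 2 \sqrt{5} \approx -20377.0$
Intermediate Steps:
$W = \frac{1}{109} \approx 0.0091743$
$X{\left(s \right)} = \frac{1}{109}$
$t{\left(J \right)} = \sqrt{-55 + J}$ ($t{\left(J \right)} = \sqrt{J - 55} = \sqrt{-55 + J}$)
$\left(\left(X{\left(E \right)} - 15096\right) - 3614\right) - \left(\left(10361 - 8698\right) + t{\left(75 \right)}\right) = \left(\left(\frac{1}{109} - 15096\right) - 3614\right) - \left(\left(10361 - 8698\right) + \sqrt{-55 + 75}\right) = \left(- \frac{1645463}{109} - 3614\right) - \left(1663 + \sqrt{20}\right) = - \frac{2039389}{109} - \left(1663 + 2 \sqrt{5}\right) = - \frac{2220656}{109} - 2 \sqrt{5}$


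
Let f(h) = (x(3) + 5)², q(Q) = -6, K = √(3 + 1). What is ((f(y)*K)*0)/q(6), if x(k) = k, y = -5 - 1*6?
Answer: 0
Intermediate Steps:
y = -11 (y = -5 - 6 = -11)
K = 2 (K = √4 = 2)
f(h) = 64 (f(h) = (3 + 5)² = 8² = 64)
((f(y)*K)*0)/q(6) = ((64*2)*0)/(-6) = (128*0)*(-⅙) = 0*(-⅙) = 0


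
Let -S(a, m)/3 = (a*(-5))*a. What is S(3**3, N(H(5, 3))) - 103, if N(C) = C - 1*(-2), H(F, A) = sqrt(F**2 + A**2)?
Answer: 10832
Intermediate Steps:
H(F, A) = sqrt(A**2 + F**2)
N(C) = 2 + C (N(C) = C + 2 = 2 + C)
S(a, m) = 15*a**2 (S(a, m) = -3*a*(-5)*a = -3*(-5*a)*a = -(-15)*a**2 = 15*a**2)
S(3**3, N(H(5, 3))) - 103 = 15*(3**3)**2 - 103 = 15*27**2 - 103 = 15*729 - 103 = 10935 - 103 = 10832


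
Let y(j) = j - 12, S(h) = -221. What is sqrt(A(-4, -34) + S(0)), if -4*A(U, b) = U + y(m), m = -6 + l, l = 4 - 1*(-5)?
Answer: I*sqrt(871)/2 ≈ 14.756*I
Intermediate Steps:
l = 9 (l = 4 + 5 = 9)
m = 3 (m = -6 + 9 = 3)
y(j) = -12 + j
A(U, b) = 9/4 - U/4 (A(U, b) = -(U + (-12 + 3))/4 = -(U - 9)/4 = -(-9 + U)/4 = 9/4 - U/4)
sqrt(A(-4, -34) + S(0)) = sqrt((9/4 - 1/4*(-4)) - 221) = sqrt((9/4 + 1) - 221) = sqrt(13/4 - 221) = sqrt(-871/4) = I*sqrt(871)/2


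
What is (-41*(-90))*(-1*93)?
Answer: -343170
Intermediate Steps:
(-41*(-90))*(-1*93) = 3690*(-93) = -343170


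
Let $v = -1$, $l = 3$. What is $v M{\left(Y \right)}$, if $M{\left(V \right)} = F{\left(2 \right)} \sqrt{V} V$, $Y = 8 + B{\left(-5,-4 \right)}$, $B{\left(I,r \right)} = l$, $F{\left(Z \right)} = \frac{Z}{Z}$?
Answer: $- 11 \sqrt{11} \approx -36.483$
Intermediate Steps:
$F{\left(Z \right)} = 1$
$B{\left(I,r \right)} = 3$
$Y = 11$ ($Y = 8 + 3 = 11$)
$M{\left(V \right)} = V^{\frac{3}{2}}$ ($M{\left(V \right)} = 1 \sqrt{V} V = \sqrt{V} V = V^{\frac{3}{2}}$)
$v M{\left(Y \right)} = - 11^{\frac{3}{2}} = - 11 \sqrt{11}$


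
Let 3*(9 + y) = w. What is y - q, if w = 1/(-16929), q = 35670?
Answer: -1812029374/50787 ≈ -35679.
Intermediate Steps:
w = -1/16929 ≈ -5.9070e-5
y = -457084/50787 (y = -9 + (1/3)*(-1/16929) = -9 - 1/50787 = -457084/50787 ≈ -9.0000)
y - q = -457084/50787 - 1*35670 = -457084/50787 - 35670 = -1812029374/50787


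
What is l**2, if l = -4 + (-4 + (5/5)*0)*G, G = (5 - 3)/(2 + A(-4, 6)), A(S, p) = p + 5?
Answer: 3600/169 ≈ 21.302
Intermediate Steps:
A(S, p) = 5 + p
G = 2/13 (G = (5 - 3)/(2 + (5 + 6)) = 2/(2 + 11) = 2/13 ≈ 0.15385)
l = -60/13 (l = -4 + (-4 + (5/5)*0)*(2/13) = -4 + (-4 + (5*(1/5))*0)*(2/13) = -4 + (-4 + 1*0)*(2/13) = -4 + (-4 + 0)*(2/13) = -4 - 4*2/13 = -4 - 8/13 = -60/13 ≈ -4.6154)
l**2 = (-60/13)**2 = 3600/169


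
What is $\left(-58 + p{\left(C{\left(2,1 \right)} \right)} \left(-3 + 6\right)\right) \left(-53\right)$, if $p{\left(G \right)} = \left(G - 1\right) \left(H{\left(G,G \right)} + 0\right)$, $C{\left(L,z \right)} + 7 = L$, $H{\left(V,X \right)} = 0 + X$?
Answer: $-1696$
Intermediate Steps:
$H{\left(V,X \right)} = X$
$C{\left(L,z \right)} = -7 + L$
$p{\left(G \right)} = G \left(-1 + G\right)$ ($p{\left(G \right)} = \left(G - 1\right) \left(G + 0\right) = \left(-1 + G\right) G = G \left(-1 + G\right)$)
$\left(-58 + p{\left(C{\left(2,1 \right)} \right)} \left(-3 + 6\right)\right) \left(-53\right) = \left(-58 + \left(-7 + 2\right) \left(-1 + \left(-7 + 2\right)\right) \left(-3 + 6\right)\right) \left(-53\right) = \left(-58 + - 5 \left(-1 - 5\right) 3\right) \left(-53\right) = \left(-58 + \left(-5\right) \left(-6\right) 3\right) \left(-53\right) = \left(-58 + 30 \cdot 3\right) \left(-53\right) = \left(-58 + 90\right) \left(-53\right) = 32 \left(-53\right) = -1696$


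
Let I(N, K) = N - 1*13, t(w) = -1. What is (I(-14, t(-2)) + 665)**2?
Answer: 407044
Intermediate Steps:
I(N, K) = -13 + N (I(N, K) = N - 13 = -13 + N)
(I(-14, t(-2)) + 665)**2 = ((-13 - 14) + 665)**2 = (-27 + 665)**2 = 638**2 = 407044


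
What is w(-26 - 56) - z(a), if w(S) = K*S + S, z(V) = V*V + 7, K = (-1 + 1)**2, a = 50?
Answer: -2589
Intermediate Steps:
K = 0 (K = 0**2 = 0)
z(V) = 7 + V**2 (z(V) = V**2 + 7 = 7 + V**2)
w(S) = S (w(S) = 0*S + S = 0 + S = S)
w(-26 - 56) - z(a) = (-26 - 56) - (7 + 50**2) = -82 - (7 + 2500) = -82 - 1*2507 = -82 - 2507 = -2589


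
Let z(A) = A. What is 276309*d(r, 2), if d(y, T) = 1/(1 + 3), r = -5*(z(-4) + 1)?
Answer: 276309/4 ≈ 69077.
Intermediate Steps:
r = 15 (r = -5*(-4 + 1) = -5*(-3) = 15)
d(y, T) = ¼ (d(y, T) = 1/4 = ¼)
276309*d(r, 2) = 276309*(¼) = 276309/4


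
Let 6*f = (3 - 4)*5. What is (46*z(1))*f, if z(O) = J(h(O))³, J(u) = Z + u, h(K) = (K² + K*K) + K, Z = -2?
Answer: -115/3 ≈ -38.333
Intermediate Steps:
h(K) = K + 2*K² (h(K) = (K² + K²) + K = 2*K² + K = K + 2*K²)
J(u) = -2 + u
z(O) = (-2 + O*(1 + 2*O))³
f = -⅚ (f = ((3 - 4)*5)/6 = (-1*5)/6 = (⅙)*(-5) = -⅚ ≈ -0.83333)
(46*z(1))*f = (46*(-2 + 1*(1 + 2*1))³)*(-⅚) = (46*(-2 + 1*(1 + 2))³)*(-⅚) = (46*(-2 + 1*3)³)*(-⅚) = (46*(-2 + 3)³)*(-⅚) = (46*1³)*(-⅚) = (46*1)*(-⅚) = 46*(-⅚) = -115/3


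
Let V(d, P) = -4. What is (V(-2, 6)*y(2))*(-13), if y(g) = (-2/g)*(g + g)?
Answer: -208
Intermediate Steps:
y(g) = -4 (y(g) = (-2/g)*(2*g) = -4)
(V(-2, 6)*y(2))*(-13) = -4*(-4)*(-13) = 16*(-13) = -208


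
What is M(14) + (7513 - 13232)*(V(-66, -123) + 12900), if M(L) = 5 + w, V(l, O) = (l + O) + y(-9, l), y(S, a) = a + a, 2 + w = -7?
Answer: -71939305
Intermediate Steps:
w = -9 (w = -2 - 7 = -9)
y(S, a) = 2*a
V(l, O) = O + 3*l (V(l, O) = (l + O) + 2*l = (O + l) + 2*l = O + 3*l)
M(L) = -4 (M(L) = 5 - 9 = -4)
M(14) + (7513 - 13232)*(V(-66, -123) + 12900) = -4 + (7513 - 13232)*((-123 + 3*(-66)) + 12900) = -4 - 5719*((-123 - 198) + 12900) = -4 - 5719*(-321 + 12900) = -4 - 5719*12579 = -4 - 71939301 = -71939305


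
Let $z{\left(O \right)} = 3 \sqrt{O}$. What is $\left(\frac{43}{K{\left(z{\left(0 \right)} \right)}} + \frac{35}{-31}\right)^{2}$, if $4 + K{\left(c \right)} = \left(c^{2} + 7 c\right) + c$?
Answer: $\frac{2169729}{15376} \approx 141.11$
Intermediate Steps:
$K{\left(c \right)} = -4 + c^{2} + 8 c$ ($K{\left(c \right)} = -4 + \left(\left(c^{2} + 7 c\right) + c\right) = -4 + \left(c^{2} + 8 c\right) = -4 + c^{2} + 8 c$)
$\left(\frac{43}{K{\left(z{\left(0 \right)} \right)}} + \frac{35}{-31}\right)^{2} = \left(\frac{43}{-4 + \left(3 \sqrt{0}\right)^{2} + 8 \cdot 3 \sqrt{0}} + \frac{35}{-31}\right)^{2} = \left(\frac{43}{-4 + \left(3 \cdot 0\right)^{2} + 8 \cdot 3 \cdot 0} + 35 \left(- \frac{1}{31}\right)\right)^{2} = \left(\frac{43}{-4 + 0^{2} + 8 \cdot 0} - \frac{35}{31}\right)^{2} = \left(\frac{43}{-4 + 0 + 0} - \frac{35}{31}\right)^{2} = \left(\frac{43}{-4} - \frac{35}{31}\right)^{2} = \left(43 \left(- \frac{1}{4}\right) - \frac{35}{31}\right)^{2} = \left(- \frac{43}{4} - \frac{35}{31}\right)^{2} = \left(- \frac{1473}{124}\right)^{2} = \frac{2169729}{15376}$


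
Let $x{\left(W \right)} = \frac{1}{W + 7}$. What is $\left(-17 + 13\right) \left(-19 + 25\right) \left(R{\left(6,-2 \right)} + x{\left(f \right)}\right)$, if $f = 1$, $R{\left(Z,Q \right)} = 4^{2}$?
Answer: $-387$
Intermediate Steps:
$R{\left(Z,Q \right)} = 16$
$x{\left(W \right)} = \frac{1}{7 + W}$
$\left(-17 + 13\right) \left(-19 + 25\right) \left(R{\left(6,-2 \right)} + x{\left(f \right)}\right) = \left(-17 + 13\right) \left(-19 + 25\right) \left(16 + \frac{1}{7 + 1}\right) = \left(-4\right) 6 \left(16 + \frac{1}{8}\right) = - 24 \left(16 + \frac{1}{8}\right) = \left(-24\right) \frac{129}{8} = -387$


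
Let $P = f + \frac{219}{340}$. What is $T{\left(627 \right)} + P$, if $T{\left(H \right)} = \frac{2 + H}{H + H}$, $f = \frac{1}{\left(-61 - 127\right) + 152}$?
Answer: $\frac{178741}{159885} \approx 1.1179$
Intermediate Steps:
$f = - \frac{1}{36}$ ($f = \frac{1}{-188 + 152} = \frac{1}{-36} = - \frac{1}{36} \approx -0.027778$)
$T{\left(H \right)} = \frac{2 + H}{2 H}$
$P = \frac{943}{1530}$ ($P = - \frac{1}{36} + \frac{219}{340} = \frac{943}{1530} \approx 0.61634$)
$T{\left(627 \right)} + P = \frac{2 + 627}{2 \cdot 627} + \frac{943}{1530} = \frac{1}{2} \cdot \frac{1}{627} \cdot 629 + \frac{943}{1530} = \frac{629}{1254} + \frac{943}{1530} = \frac{178741}{159885}$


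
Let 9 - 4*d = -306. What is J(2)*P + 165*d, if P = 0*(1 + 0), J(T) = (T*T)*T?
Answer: 51975/4 ≈ 12994.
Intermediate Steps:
d = 315/4 (d = 9/4 - ¼*(-306) = 9/4 + 153/2 = 315/4 ≈ 78.750)
J(T) = T³ (J(T) = T²*T = T³)
P = 0 (P = 0*1 = 0)
J(2)*P + 165*d = 2³*0 + 165*(315/4) = 8*0 + 51975/4 = 0 + 51975/4 = 51975/4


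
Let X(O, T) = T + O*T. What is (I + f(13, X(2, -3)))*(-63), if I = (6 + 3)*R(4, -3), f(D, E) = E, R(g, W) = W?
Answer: 2268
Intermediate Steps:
I = -27 (I = (6 + 3)*(-3) = 9*(-3) = -27)
(I + f(13, X(2, -3)))*(-63) = (-27 - 3*(1 + 2))*(-63) = (-27 - 3*3)*(-63) = (-27 - 9)*(-63) = -36*(-63) = 2268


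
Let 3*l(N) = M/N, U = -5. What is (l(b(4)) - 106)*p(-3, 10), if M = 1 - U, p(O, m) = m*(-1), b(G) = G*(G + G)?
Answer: 8475/8 ≈ 1059.4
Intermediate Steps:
b(G) = 2*G² (b(G) = G*(2*G) = 2*G²)
p(O, m) = -m
M = 6 (M = 1 - 1*(-5) = 1 + 5 = 6)
l(N) = 2/N (l(N) = (6/N)/3 = 2/N)
(l(b(4)) - 106)*p(-3, 10) = (2/((2*4²)) - 106)*(-1*10) = (2/((2*16)) - 106)*(-10) = (2/32 - 106)*(-10) = (2*(1/32) - 106)*(-10) = (1/16 - 106)*(-10) = -1695/16*(-10) = 8475/8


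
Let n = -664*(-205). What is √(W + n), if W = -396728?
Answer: 16*I*√1018 ≈ 510.5*I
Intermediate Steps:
n = 136120
√(W + n) = √(-396728 + 136120) = √(-260608) = 16*I*√1018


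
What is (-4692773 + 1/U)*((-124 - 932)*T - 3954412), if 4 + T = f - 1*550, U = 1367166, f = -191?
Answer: 10161638677893665182/683583 ≈ 1.4865e+13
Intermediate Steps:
T = -745 (T = -4 + (-191 - 1*550) = -4 + (-191 - 550) = -4 - 741 = -745)
(-4692773 + 1/U)*((-124 - 932)*T - 3954412) = (-4692773 + 1/1367166)*((-124 - 932)*(-745) - 3954412) = (-4692773 + 1/1367166)*(-1056*(-745) - 3954412) = -6415799691317*(786720 - 3954412)/1367166 = -6415799691317/1367166*(-3167692) = 10161638677893665182/683583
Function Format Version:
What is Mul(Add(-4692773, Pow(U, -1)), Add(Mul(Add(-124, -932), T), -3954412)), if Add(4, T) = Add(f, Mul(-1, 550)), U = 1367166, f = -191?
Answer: Rational(10161638677893665182, 683583) ≈ 1.4865e+13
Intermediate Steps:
T = -745 (T = Add(-4, Add(-191, Mul(-1, 550))) = Add(-4, Add(-191, -550)) = Add(-4, -741) = -745)
Mul(Add(-4692773, Pow(U, -1)), Add(Mul(Add(-124, -932), T), -3954412)) = Mul(Add(-4692773, Pow(1367166, -1)), Add(Mul(Add(-124, -932), -745), -3954412)) = Mul(Add(-4692773, Rational(1, 1367166)), Add(Mul(-1056, -745), -3954412)) = Mul(Rational(-6415799691317, 1367166), Add(786720, -3954412)) = Mul(Rational(-6415799691317, 1367166), -3167692) = Rational(10161638677893665182, 683583)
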